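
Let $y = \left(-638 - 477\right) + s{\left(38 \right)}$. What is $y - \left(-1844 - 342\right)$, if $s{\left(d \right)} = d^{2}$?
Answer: $2515$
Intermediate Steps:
$y = 329$ ($y = \left(-638 - 477\right) + 38^{2} = -1115 + 1444 = 329$)
$y - \left(-1844 - 342\right) = 329 - \left(-1844 - 342\right) = 329 - -2186 = 329 + 2186 = 2515$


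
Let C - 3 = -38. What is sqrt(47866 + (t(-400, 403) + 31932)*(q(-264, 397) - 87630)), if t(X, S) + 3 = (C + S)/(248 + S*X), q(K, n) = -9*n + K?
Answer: I*sqrt(1182103175372585939)/20119 ≈ 54041.0*I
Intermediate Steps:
C = -35 (C = 3 - 38 = -35)
q(K, n) = K - 9*n
t(X, S) = -3 + (-35 + S)/(248 + S*X)
sqrt(47866 + (t(-400, 403) + 31932)*(q(-264, 397) - 87630)) = sqrt(47866 + ((-779 + 403 - 3*403*(-400))/(248 + 403*(-400)) + 31932)*((-264 - 9*397) - 87630)) = sqrt(47866 + ((-779 + 403 + 483600)/(248 - 161200) + 31932)*((-264 - 3573) - 87630)) = sqrt(47866 + (483224/(-160952) + 31932)*(-3837 - 87630)) = sqrt(47866 + (-1/160952*483224 + 31932)*(-91467)) = sqrt(47866 + (-60403/20119 + 31932)*(-91467)) = sqrt(47866 + (642379505/20119)*(-91467)) = sqrt(47866 - 58756526183835/20119) = sqrt(-58755563167781/20119) = I*sqrt(1182103175372585939)/20119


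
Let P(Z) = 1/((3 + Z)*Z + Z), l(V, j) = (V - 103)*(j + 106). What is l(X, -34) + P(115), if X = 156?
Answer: 52221961/13685 ≈ 3816.0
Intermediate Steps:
l(V, j) = (-103 + V)*(106 + j)
P(Z) = 1/(Z + Z*(3 + Z)) (P(Z) = 1/(Z*(3 + Z) + Z) = 1/(Z + Z*(3 + Z)))
l(X, -34) + P(115) = (-10918 - 103*(-34) + 106*156 + 156*(-34)) + 1/(115*(4 + 115)) = (-10918 + 3502 + 16536 - 5304) + (1/115)/119 = 3816 + (1/115)*(1/119) = 3816 + 1/13685 = 52221961/13685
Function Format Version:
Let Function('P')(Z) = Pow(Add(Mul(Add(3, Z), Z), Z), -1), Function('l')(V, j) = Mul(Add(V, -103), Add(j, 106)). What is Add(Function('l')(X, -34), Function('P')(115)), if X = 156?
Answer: Rational(52221961, 13685) ≈ 3816.0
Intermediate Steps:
Function('l')(V, j) = Mul(Add(-103, V), Add(106, j))
Function('P')(Z) = Pow(Add(Z, Mul(Z, Add(3, Z))), -1) (Function('P')(Z) = Pow(Add(Mul(Z, Add(3, Z)), Z), -1) = Pow(Add(Z, Mul(Z, Add(3, Z))), -1))
Add(Function('l')(X, -34), Function('P')(115)) = Add(Add(-10918, Mul(-103, -34), Mul(106, 156), Mul(156, -34)), Mul(Pow(115, -1), Pow(Add(4, 115), -1))) = Add(Add(-10918, 3502, 16536, -5304), Mul(Rational(1, 115), Pow(119, -1))) = Add(3816, Mul(Rational(1, 115), Rational(1, 119))) = Add(3816, Rational(1, 13685)) = Rational(52221961, 13685)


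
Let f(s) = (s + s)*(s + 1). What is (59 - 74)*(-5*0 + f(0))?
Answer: 0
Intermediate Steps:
f(s) = 2*s*(1 + s) (f(s) = (2*s)*(1 + s) = 2*s*(1 + s))
(59 - 74)*(-5*0 + f(0)) = (59 - 74)*(-5*0 + 2*0*(1 + 0)) = -15*(0 + 2*0*1) = -15*(0 + 0) = -15*0 = 0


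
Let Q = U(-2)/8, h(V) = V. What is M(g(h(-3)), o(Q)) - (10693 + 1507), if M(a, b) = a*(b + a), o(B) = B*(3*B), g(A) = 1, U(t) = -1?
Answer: -780733/64 ≈ -12199.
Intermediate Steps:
Q = -⅛ (Q = -1/8 = -1*⅛ = -⅛ ≈ -0.12500)
o(B) = 3*B²
M(a, b) = a*(a + b)
M(g(h(-3)), o(Q)) - (10693 + 1507) = 1*(1 + 3*(-⅛)²) - (10693 + 1507) = 1*(1 + 3*(1/64)) - 1*12200 = 1*(1 + 3/64) - 12200 = 1*(67/64) - 12200 = 67/64 - 12200 = -780733/64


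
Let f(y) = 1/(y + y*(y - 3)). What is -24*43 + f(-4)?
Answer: -24767/24 ≈ -1032.0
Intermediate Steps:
f(y) = 1/(y + y*(-3 + y))
-24*43 + f(-4) = -24*43 + 1/((-4)*(-2 - 4)) = -1032 - 1/4/(-6) = -1032 - 1/4*(-1/6) = -1032 + 1/24 = -24767/24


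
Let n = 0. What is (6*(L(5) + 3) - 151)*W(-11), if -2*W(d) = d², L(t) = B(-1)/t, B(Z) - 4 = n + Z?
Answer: 78287/10 ≈ 7828.7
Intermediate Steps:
B(Z) = 4 + Z (B(Z) = 4 + (0 + Z) = 4 + Z)
L(t) = 3/t (L(t) = (4 - 1)/t = 3/t)
W(d) = -d²/2
(6*(L(5) + 3) - 151)*W(-11) = (6*(3/5 + 3) - 151)*(-½*(-11)²) = (6*(3*(⅕) + 3) - 151)*(-½*121) = (6*(⅗ + 3) - 151)*(-121/2) = (6*(18/5) - 151)*(-121/2) = (108/5 - 151)*(-121/2) = -647/5*(-121/2) = 78287/10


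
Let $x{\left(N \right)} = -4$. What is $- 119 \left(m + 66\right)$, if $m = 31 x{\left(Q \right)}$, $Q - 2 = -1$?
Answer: $6902$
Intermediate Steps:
$Q = 1$ ($Q = 2 - 1 = 1$)
$m = -124$ ($m = 31 \left(-4\right) = -124$)
$- 119 \left(m + 66\right) = - 119 \left(-124 + 66\right) = \left(-119\right) \left(-58\right) = 6902$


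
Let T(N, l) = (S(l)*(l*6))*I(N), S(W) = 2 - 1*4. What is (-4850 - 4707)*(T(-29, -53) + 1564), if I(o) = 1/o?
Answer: -427389040/29 ≈ -1.4738e+7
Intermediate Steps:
S(W) = -2 (S(W) = 2 - 4 = -2)
I(o) = 1/o
T(N, l) = -12*l/N (T(N, l) = (-2*l*6)/N = (-12*l)/N = -12*l/N)
(-4850 - 4707)*(T(-29, -53) + 1564) = (-4850 - 4707)*(-12*(-53)/(-29) + 1564) = -9557*(-12*(-53)*(-1/29) + 1564) = -9557*(-636/29 + 1564) = -9557*44720/29 = -427389040/29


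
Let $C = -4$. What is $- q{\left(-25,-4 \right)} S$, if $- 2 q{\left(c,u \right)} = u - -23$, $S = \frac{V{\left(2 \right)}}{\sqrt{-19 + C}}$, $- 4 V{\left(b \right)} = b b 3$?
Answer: $\frac{57 i \sqrt{23}}{46} \approx 5.9427 i$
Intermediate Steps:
$V{\left(b \right)} = - \frac{3 b^{2}}{4}$ ($V{\left(b \right)} = - \frac{b b 3}{4} = - \frac{b^{2} \cdot 3}{4} = - \frac{3 b^{2}}{4}$)
$S = \frac{3 i \sqrt{23}}{23}$ ($S = \frac{\left(- \frac{3}{4}\right) 2^{2}}{\sqrt{-19 - 4}} = \frac{\left(- \frac{3}{4}\right) 4}{\sqrt{-23}} = - \frac{3}{i \sqrt{23}} = - 3 \left(- \frac{i \sqrt{23}}{23}\right) = \frac{3 i \sqrt{23}}{23} \approx 0.62554 i$)
$q{\left(c,u \right)} = - \frac{23}{2} - \frac{u}{2}$ ($q{\left(c,u \right)} = - \frac{u - -23}{2} = - \frac{u + 23}{2} = - \frac{23 + u}{2} = - \frac{23}{2} - \frac{u}{2}$)
$- q{\left(-25,-4 \right)} S = - \left(- \frac{23}{2} - -2\right) \frac{3 i \sqrt{23}}{23} = - \left(- \frac{23}{2} + 2\right) \frac{3 i \sqrt{23}}{23} = - \frac{\left(-19\right) \frac{3 i \sqrt{23}}{23}}{2} = - \frac{\left(-57\right) i \sqrt{23}}{46} = \frac{57 i \sqrt{23}}{46}$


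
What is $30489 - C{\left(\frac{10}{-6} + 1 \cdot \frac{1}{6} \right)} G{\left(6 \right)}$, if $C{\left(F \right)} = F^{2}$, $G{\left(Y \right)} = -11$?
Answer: $\frac{122055}{4} \approx 30514.0$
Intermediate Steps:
$30489 - C{\left(\frac{10}{-6} + 1 \cdot \frac{1}{6} \right)} G{\left(6 \right)} = 30489 - \left(\frac{10}{-6} + 1 \cdot \frac{1}{6}\right)^{2} \left(-11\right) = 30489 - \left(10 \left(- \frac{1}{6}\right) + 1 \cdot \frac{1}{6}\right)^{2} \left(-11\right) = 30489 - \left(- \frac{5}{3} + \frac{1}{6}\right)^{2} \left(-11\right) = 30489 - \left(- \frac{3}{2}\right)^{2} \left(-11\right) = 30489 - \frac{9}{4} \left(-11\right) = 30489 - - \frac{99}{4} = 30489 + \frac{99}{4} = \frac{122055}{4}$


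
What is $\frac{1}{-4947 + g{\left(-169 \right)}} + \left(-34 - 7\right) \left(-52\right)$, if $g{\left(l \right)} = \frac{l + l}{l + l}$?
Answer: $\frac{10544871}{4946} \approx 2132.0$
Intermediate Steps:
$g{\left(l \right)} = 1$ ($g{\left(l \right)} = \frac{2 l}{2 l} = 2 l \frac{1}{2 l} = 1$)
$\frac{1}{-4947 + g{\left(-169 \right)}} + \left(-34 - 7\right) \left(-52\right) = \frac{1}{-4947 + 1} + \left(-34 - 7\right) \left(-52\right) = \frac{1}{-4946} - -2132 = - \frac{1}{4946} + 2132 = \frac{10544871}{4946}$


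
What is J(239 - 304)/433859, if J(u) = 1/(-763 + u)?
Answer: -1/359235252 ≈ -2.7837e-9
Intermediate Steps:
J(239 - 304)/433859 = 1/((-763 + (239 - 304))*433859) = (1/433859)/(-763 - 65) = (1/433859)/(-828) = -1/828*1/433859 = -1/359235252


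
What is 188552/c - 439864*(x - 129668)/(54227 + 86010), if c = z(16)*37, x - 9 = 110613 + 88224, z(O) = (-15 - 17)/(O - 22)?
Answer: -60589830677/280474 ≈ -2.1603e+5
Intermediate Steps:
z(O) = -32/(-22 + O)
x = 198846 (x = 9 + (110613 + 88224) = 9 + 198837 = 198846)
c = 592/3 (c = -32/(-22 + 16)*37 = -32/(-6)*37 = -32*(-⅙)*37 = (16/3)*37 = 592/3 ≈ 197.33)
188552/c - 439864*(x - 129668)/(54227 + 86010) = 188552/(592/3) - 439864*(198846 - 129668)/(54227 + 86010) = 188552*(3/592) - 439864/(140237/69178) = 1911/2 - 439864/(140237*(1/69178)) = 1911/2 - 439864/140237/69178 = 1911/2 - 439864*69178/140237 = 1911/2 - 30428911792/140237 = -60589830677/280474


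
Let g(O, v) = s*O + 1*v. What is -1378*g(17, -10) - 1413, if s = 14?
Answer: -315597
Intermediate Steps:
g(O, v) = v + 14*O (g(O, v) = 14*O + 1*v = 14*O + v = v + 14*O)
-1378*g(17, -10) - 1413 = -1378*(-10 + 14*17) - 1413 = -1378*(-10 + 238) - 1413 = -1378*228 - 1413 = -314184 - 1413 = -315597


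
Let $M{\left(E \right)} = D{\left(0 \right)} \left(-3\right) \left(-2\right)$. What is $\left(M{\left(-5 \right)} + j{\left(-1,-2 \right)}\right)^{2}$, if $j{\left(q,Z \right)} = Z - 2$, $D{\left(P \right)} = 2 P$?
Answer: $16$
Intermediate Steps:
$j{\left(q,Z \right)} = -2 + Z$ ($j{\left(q,Z \right)} = Z - 2 = -2 + Z$)
$M{\left(E \right)} = 0$ ($M{\left(E \right)} = 2 \cdot 0 \left(-3\right) \left(-2\right) = 0 \left(-3\right) \left(-2\right) = 0 \left(-2\right) = 0$)
$\left(M{\left(-5 \right)} + j{\left(-1,-2 \right)}\right)^{2} = \left(0 - 4\right)^{2} = \left(-4\right)^{2} = 16$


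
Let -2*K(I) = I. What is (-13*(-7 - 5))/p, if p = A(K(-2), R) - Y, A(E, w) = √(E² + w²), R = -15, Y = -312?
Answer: 24336/48559 - 78*√226/48559 ≈ 0.47702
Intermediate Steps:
K(I) = -I/2
p = 312 + √226 (p = √((-½*(-2))² + (-15)²) - 1*(-312) = √(1² + 225) + 312 = √(1 + 225) + 312 = √226 + 312 = 312 + √226 ≈ 327.03)
(-13*(-7 - 5))/p = (-13*(-7 - 5))/(312 + √226) = (-13*(-12))/(312 + √226) = 156/(312 + √226)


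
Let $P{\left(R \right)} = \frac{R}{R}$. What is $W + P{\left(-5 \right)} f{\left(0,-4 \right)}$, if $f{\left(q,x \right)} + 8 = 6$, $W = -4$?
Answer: $-6$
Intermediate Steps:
$f{\left(q,x \right)} = -2$ ($f{\left(q,x \right)} = -8 + 6 = -2$)
$P{\left(R \right)} = 1$
$W + P{\left(-5 \right)} f{\left(0,-4 \right)} = -4 + 1 \left(-2\right) = -4 - 2 = -6$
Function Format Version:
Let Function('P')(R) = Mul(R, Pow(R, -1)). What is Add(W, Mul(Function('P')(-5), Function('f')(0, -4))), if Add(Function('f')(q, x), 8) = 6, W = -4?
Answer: -6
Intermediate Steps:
Function('f')(q, x) = -2 (Function('f')(q, x) = Add(-8, 6) = -2)
Function('P')(R) = 1
Add(W, Mul(Function('P')(-5), Function('f')(0, -4))) = Add(-4, Mul(1, -2)) = Add(-4, -2) = -6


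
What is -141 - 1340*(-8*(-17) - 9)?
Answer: -170321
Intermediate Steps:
-141 - 1340*(-8*(-17) - 9) = -141 - 1340*(136 - 9) = -141 - 1340*127 = -141 - 170180 = -170321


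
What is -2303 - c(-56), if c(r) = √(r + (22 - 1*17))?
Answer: -2303 - I*√51 ≈ -2303.0 - 7.1414*I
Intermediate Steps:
c(r) = √(5 + r) (c(r) = √(r + (22 - 17)) = √(r + 5) = √(5 + r))
-2303 - c(-56) = -2303 - √(5 - 56) = -2303 - √(-51) = -2303 - I*√51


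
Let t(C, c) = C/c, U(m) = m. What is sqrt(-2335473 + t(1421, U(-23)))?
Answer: 10*I*sqrt(12354979)/23 ≈ 1528.2*I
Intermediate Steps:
sqrt(-2335473 + t(1421, U(-23))) = sqrt(-2335473 + 1421/(-23)) = sqrt(-2335473 + 1421*(-1/23)) = sqrt(-2335473 - 1421/23) = sqrt(-53717300/23) = 10*I*sqrt(12354979)/23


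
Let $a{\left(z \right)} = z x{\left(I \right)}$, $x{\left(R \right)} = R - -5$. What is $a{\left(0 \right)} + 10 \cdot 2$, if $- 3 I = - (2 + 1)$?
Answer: $20$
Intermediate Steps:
$I = 1$ ($I = - \frac{\left(-1\right) \left(2 + 1\right)}{3} = - \frac{\left(-1\right) 3}{3} = \left(- \frac{1}{3}\right) \left(-3\right) = 1$)
$x{\left(R \right)} = 5 + R$ ($x{\left(R \right)} = R + 5 = 5 + R$)
$a{\left(z \right)} = 6 z$ ($a{\left(z \right)} = z \left(5 + 1\right) = z 6 = 6 z$)
$a{\left(0 \right)} + 10 \cdot 2 = 6 \cdot 0 + 10 \cdot 2 = 0 + 20 = 20$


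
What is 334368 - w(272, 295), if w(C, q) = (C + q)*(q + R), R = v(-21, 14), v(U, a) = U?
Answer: 179010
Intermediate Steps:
R = -21
w(C, q) = (-21 + q)*(C + q) (w(C, q) = (C + q)*(q - 21) = (C + q)*(-21 + q) = (-21 + q)*(C + q))
334368 - w(272, 295) = 334368 - (295² - 21*272 - 21*295 + 272*295) = 334368 - (87025 - 5712 - 6195 + 80240) = 334368 - 1*155358 = 334368 - 155358 = 179010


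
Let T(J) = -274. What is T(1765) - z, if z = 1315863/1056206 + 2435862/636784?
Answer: -46924066224065/168143770376 ≈ -279.07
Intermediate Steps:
z = 852673141041/168143770376 (z = 1315863*(1/1056206) + 2435862*(1/636784) = 1315863/1056206 + 1217931/318392 = 852673141041/168143770376 ≈ 5.0711)
T(1765) - z = -274 - 1*852673141041/168143770376 = -274 - 852673141041/168143770376 = -46924066224065/168143770376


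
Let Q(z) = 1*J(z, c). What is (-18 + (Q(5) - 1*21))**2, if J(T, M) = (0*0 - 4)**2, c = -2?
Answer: 529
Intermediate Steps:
J(T, M) = 16 (J(T, M) = (0 - 4)**2 = (-4)**2 = 16)
Q(z) = 16 (Q(z) = 1*16 = 16)
(-18 + (Q(5) - 1*21))**2 = (-18 + (16 - 1*21))**2 = (-18 + (16 - 21))**2 = (-18 - 5)**2 = (-23)**2 = 529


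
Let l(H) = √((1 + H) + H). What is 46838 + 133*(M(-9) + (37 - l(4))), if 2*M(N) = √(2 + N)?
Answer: 51360 + 133*I*√7/2 ≈ 51360.0 + 175.94*I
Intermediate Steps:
l(H) = √(1 + 2*H)
M(N) = √(2 + N)/2
46838 + 133*(M(-9) + (37 - l(4))) = 46838 + 133*(√(2 - 9)/2 + (37 - √(1 + 2*4))) = 46838 + 133*(√(-7)/2 + (37 - √(1 + 8))) = 46838 + 133*((I*√7)/2 + (37 - √9)) = 46838 + 133*(I*√7/2 + (37 - 1*3)) = 46838 + 133*(I*√7/2 + (37 - 3)) = 46838 + 133*(I*√7/2 + 34) = 46838 + 133*(34 + I*√7/2) = 46838 + (4522 + 133*I*√7/2) = 51360 + 133*I*√7/2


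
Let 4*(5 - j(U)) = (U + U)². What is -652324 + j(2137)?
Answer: -5219088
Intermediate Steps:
j(U) = 5 - U² (j(U) = 5 - (U + U)²/4 = 5 - 4*U²/4 = 5 - U²)
-652324 + j(2137) = -652324 + (5 - 1*2137²) = -652324 + (5 - 1*4566769) = -652324 + (5 - 4566769) = -652324 - 4566764 = -5219088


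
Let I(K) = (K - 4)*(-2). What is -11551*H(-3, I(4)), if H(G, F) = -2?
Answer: 23102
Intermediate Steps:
I(K) = 8 - 2*K (I(K) = (-4 + K)*(-2) = 8 - 2*K)
-11551*H(-3, I(4)) = -11551*(-2) = 23102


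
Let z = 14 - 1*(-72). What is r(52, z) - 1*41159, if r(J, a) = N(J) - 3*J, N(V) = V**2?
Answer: -38611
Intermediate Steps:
z = 86 (z = 14 + 72 = 86)
r(J, a) = J**2 - 3*J
r(52, z) - 1*41159 = 52*(-3 + 52) - 1*41159 = 52*49 - 41159 = 2548 - 41159 = -38611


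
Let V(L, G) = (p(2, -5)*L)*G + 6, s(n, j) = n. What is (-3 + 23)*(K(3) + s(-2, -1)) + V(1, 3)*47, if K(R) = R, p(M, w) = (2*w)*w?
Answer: 7352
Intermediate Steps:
p(M, w) = 2*w²
V(L, G) = 6 + 50*G*L (V(L, G) = ((2*(-5)²)*L)*G + 6 = ((2*25)*L)*G + 6 = (50*L)*G + 6 = 50*G*L + 6 = 6 + 50*G*L)
(-3 + 23)*(K(3) + s(-2, -1)) + V(1, 3)*47 = (-3 + 23)*(3 - 2) + (6 + 50*3*1)*47 = 20*1 + (6 + 150)*47 = 20 + 156*47 = 20 + 7332 = 7352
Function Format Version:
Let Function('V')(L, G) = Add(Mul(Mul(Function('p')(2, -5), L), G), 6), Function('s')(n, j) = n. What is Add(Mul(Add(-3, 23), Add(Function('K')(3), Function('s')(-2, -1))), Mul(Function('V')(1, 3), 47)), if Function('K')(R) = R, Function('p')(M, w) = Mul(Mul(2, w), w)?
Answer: 7352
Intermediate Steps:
Function('p')(M, w) = Mul(2, Pow(w, 2))
Function('V')(L, G) = Add(6, Mul(50, G, L)) (Function('V')(L, G) = Add(Mul(Mul(Mul(2, Pow(-5, 2)), L), G), 6) = Add(Mul(Mul(Mul(2, 25), L), G), 6) = Add(Mul(Mul(50, L), G), 6) = Add(Mul(50, G, L), 6) = Add(6, Mul(50, G, L)))
Add(Mul(Add(-3, 23), Add(Function('K')(3), Function('s')(-2, -1))), Mul(Function('V')(1, 3), 47)) = Add(Mul(Add(-3, 23), Add(3, -2)), Mul(Add(6, Mul(50, 3, 1)), 47)) = Add(Mul(20, 1), Mul(Add(6, 150), 47)) = Add(20, Mul(156, 47)) = Add(20, 7332) = 7352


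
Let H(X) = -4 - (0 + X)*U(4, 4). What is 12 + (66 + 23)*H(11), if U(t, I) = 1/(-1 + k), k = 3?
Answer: -1667/2 ≈ -833.50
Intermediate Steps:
U(t, I) = ½ (U(t, I) = 1/(-1 + 3) = 1/2 = ½)
H(X) = -4 - X/2 (H(X) = -4 - (0 + X)/2 = -4 - X/2)
12 + (66 + 23)*H(11) = 12 + (66 + 23)*(-4 - ½*11) = 12 + 89*(-4 - 11/2) = 12 + 89*(-19/2) = 12 - 1691/2 = -1667/2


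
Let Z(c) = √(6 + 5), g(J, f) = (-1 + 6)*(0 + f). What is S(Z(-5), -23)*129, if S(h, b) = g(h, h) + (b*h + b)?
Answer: -2967 - 2322*√11 ≈ -10668.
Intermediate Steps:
g(J, f) = 5*f
Z(c) = √11
S(h, b) = b + 5*h + b*h (S(h, b) = 5*h + (b*h + b) = 5*h + (b + b*h) = b + 5*h + b*h)
S(Z(-5), -23)*129 = (-23 + 5*√11 - 23*√11)*129 = (-23 - 18*√11)*129 = -2967 - 2322*√11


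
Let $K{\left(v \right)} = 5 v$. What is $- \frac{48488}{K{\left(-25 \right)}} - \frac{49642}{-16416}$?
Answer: $\frac{401092129}{1026000} \approx 390.93$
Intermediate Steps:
$- \frac{48488}{K{\left(-25 \right)}} - \frac{49642}{-16416} = - \frac{48488}{5 \left(-25\right)} - \frac{49642}{-16416} = - \frac{48488}{-125} - - \frac{24821}{8208} = \left(-48488\right) \left(- \frac{1}{125}\right) + \frac{24821}{8208} = \frac{48488}{125} + \frac{24821}{8208} = \frac{401092129}{1026000}$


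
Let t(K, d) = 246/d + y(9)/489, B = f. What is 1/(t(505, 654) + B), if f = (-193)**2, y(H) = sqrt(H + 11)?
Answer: 52912675511199/1970964153049523192 - 5809809*sqrt(5)/1970964153049523192 ≈ 2.6846e-5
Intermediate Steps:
y(H) = sqrt(11 + H)
f = 37249
B = 37249
t(K, d) = 246/d + 2*sqrt(5)/489 (t(K, d) = 246/d + sqrt(11 + 9)/489 = 246/d + sqrt(20)*(1/489) = 246/d + (2*sqrt(5))*(1/489) = 246/d + 2*sqrt(5)/489)
1/(t(505, 654) + B) = 1/((246/654 + 2*sqrt(5)/489) + 37249) = 1/((246*(1/654) + 2*sqrt(5)/489) + 37249) = 1/((41/109 + 2*sqrt(5)/489) + 37249) = 1/(4060182/109 + 2*sqrt(5)/489)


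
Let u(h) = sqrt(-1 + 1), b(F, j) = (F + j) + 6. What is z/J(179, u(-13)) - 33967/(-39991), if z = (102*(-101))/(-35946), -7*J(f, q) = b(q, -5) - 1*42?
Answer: 8824000006/9823029321 ≈ 0.89830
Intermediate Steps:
b(F, j) = 6 + F + j
u(h) = 0 (u(h) = sqrt(0) = 0)
J(f, q) = 41/7 - q/7 (J(f, q) = -((6 + q - 5) - 1*42)/7 = -((1 + q) - 42)/7 = -(-41 + q)/7 = 41/7 - q/7)
z = 1717/5991 (z = -10302*(-1/35946) = 1717/5991 ≈ 0.28660)
z/J(179, u(-13)) - 33967/(-39991) = 1717/(5991*(41/7 - 1/7*0)) - 33967/(-39991) = 1717/(5991*(41/7 + 0)) - 33967*(-1/39991) = 1717/(5991*(41/7)) + 33967/39991 = (1717/5991)*(7/41) + 33967/39991 = 12019/245631 + 33967/39991 = 8824000006/9823029321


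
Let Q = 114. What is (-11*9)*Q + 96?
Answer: -11190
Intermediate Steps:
(-11*9)*Q + 96 = -11*9*114 + 96 = -99*114 + 96 = -11286 + 96 = -11190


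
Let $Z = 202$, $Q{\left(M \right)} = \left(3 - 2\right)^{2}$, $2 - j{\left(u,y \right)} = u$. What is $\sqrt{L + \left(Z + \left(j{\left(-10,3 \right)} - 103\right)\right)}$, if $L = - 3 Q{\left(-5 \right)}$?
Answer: $6 \sqrt{3} \approx 10.392$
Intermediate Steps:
$j{\left(u,y \right)} = 2 - u$
$Q{\left(M \right)} = 1$ ($Q{\left(M \right)} = 1^{2} = 1$)
$L = -3$ ($L = \left(-3\right) 1 = -3$)
$\sqrt{L + \left(Z + \left(j{\left(-10,3 \right)} - 103\right)\right)} = \sqrt{-3 + \left(202 + \left(\left(2 - -10\right) - 103\right)\right)} = \sqrt{-3 + \left(202 + \left(\left(2 + 10\right) - 103\right)\right)} = \sqrt{-3 + \left(202 + \left(12 - 103\right)\right)} = \sqrt{-3 + \left(202 - 91\right)} = \sqrt{-3 + 111} = \sqrt{108} = 6 \sqrt{3}$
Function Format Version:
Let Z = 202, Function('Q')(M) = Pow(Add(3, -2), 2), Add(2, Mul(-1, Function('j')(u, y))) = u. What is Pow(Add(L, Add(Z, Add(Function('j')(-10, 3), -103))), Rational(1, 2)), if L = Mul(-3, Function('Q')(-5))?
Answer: Mul(6, Pow(3, Rational(1, 2))) ≈ 10.392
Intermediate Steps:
Function('j')(u, y) = Add(2, Mul(-1, u))
Function('Q')(M) = 1 (Function('Q')(M) = Pow(1, 2) = 1)
L = -3 (L = Mul(-3, 1) = -3)
Pow(Add(L, Add(Z, Add(Function('j')(-10, 3), -103))), Rational(1, 2)) = Pow(Add(-3, Add(202, Add(Add(2, Mul(-1, -10)), -103))), Rational(1, 2)) = Pow(Add(-3, Add(202, Add(Add(2, 10), -103))), Rational(1, 2)) = Pow(Add(-3, Add(202, Add(12, -103))), Rational(1, 2)) = Pow(Add(-3, Add(202, -91)), Rational(1, 2)) = Pow(Add(-3, 111), Rational(1, 2)) = Pow(108, Rational(1, 2)) = Mul(6, Pow(3, Rational(1, 2)))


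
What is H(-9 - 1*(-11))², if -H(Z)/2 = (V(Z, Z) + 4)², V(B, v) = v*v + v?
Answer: 40000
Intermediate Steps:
V(B, v) = v + v² (V(B, v) = v² + v = v + v²)
H(Z) = -2*(4 + Z*(1 + Z))² (H(Z) = -2*(Z*(1 + Z) + 4)² = -2*(4 + Z*(1 + Z))²)
H(-9 - 1*(-11))² = (-2*(4 + (-9 - 1*(-11))*(1 + (-9 - 1*(-11))))²)² = (-2*(4 + (-9 + 11)*(1 + (-9 + 11)))²)² = (-2*(4 + 2*(1 + 2))²)² = (-2*(4 + 2*3)²)² = (-2*(4 + 6)²)² = (-2*10²)² = (-2*100)² = (-200)² = 40000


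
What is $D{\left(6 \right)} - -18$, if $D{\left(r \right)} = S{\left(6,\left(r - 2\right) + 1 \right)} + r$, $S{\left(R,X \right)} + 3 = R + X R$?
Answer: $57$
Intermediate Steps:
$S{\left(R,X \right)} = -3 + R + R X$ ($S{\left(R,X \right)} = -3 + \left(R + X R\right) = -3 + \left(R + R X\right) = -3 + R + R X$)
$D{\left(r \right)} = -3 + 7 r$ ($D{\left(r \right)} = \left(-3 + 6 + 6 \left(\left(r - 2\right) + 1\right)\right) + r = \left(-3 + 6 + 6 \left(\left(-2 + r\right) + 1\right)\right) + r = \left(-3 + 6 + 6 \left(-1 + r\right)\right) + r = \left(-3 + 6 + \left(-6 + 6 r\right)\right) + r = \left(-3 + 6 r\right) + r = -3 + 7 r$)
$D{\left(6 \right)} - -18 = \left(-3 + 7 \cdot 6\right) - -18 = \left(-3 + 42\right) + 18 = 39 + 18 = 57$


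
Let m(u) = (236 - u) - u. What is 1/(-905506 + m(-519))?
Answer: -1/904232 ≈ -1.1059e-6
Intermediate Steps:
m(u) = 236 - 2*u
1/(-905506 + m(-519)) = 1/(-905506 + (236 - 2*(-519))) = 1/(-905506 + (236 + 1038)) = 1/(-905506 + 1274) = 1/(-904232) = -1/904232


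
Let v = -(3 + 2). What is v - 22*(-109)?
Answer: 2393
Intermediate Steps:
v = -5 (v = -1*5 = -5)
v - 22*(-109) = -5 - 22*(-109) = -5 + 2398 = 2393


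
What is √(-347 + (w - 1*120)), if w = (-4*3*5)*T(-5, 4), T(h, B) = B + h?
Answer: I*√407 ≈ 20.174*I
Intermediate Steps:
w = 60 (w = (-4*3*5)*(4 - 5) = -12*5*(-1) = -60*(-1) = 60)
√(-347 + (w - 1*120)) = √(-347 + (60 - 1*120)) = √(-347 + (60 - 120)) = √(-347 - 60) = √(-407) = I*√407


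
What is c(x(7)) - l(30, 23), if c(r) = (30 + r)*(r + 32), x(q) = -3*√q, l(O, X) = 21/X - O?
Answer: 24198/23 - 186*√7 ≈ 559.98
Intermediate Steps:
l(O, X) = -O + 21/X
c(r) = (30 + r)*(32 + r)
c(x(7)) - l(30, 23) = (960 + (-3*√7)² + 62*(-3*√7)) - (-1*30 + 21/23) = (960 + 63 - 186*√7) - (-30 + 21*(1/23)) = (1023 - 186*√7) - (-30 + 21/23) = (1023 - 186*√7) - 1*(-669/23) = (1023 - 186*√7) + 669/23 = 24198/23 - 186*√7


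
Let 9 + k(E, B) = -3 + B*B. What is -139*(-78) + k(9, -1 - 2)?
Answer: 10839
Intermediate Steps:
k(E, B) = -12 + B² (k(E, B) = -9 + (-3 + B*B) = -9 + (-3 + B²) = -12 + B²)
-139*(-78) + k(9, -1 - 2) = -139*(-78) + (-12 + (-1 - 2)²) = 10842 + (-12 + (-3)²) = 10842 + (-12 + 9) = 10842 - 3 = 10839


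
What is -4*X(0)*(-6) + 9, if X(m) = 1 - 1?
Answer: 9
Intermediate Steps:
X(m) = 0
-4*X(0)*(-6) + 9 = -0*(-6) + 9 = -4*0 + 9 = 0 + 9 = 9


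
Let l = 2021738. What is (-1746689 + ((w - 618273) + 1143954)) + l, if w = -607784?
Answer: 192946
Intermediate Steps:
(-1746689 + ((w - 618273) + 1143954)) + l = (-1746689 + ((-607784 - 618273) + 1143954)) + 2021738 = (-1746689 + (-1226057 + 1143954)) + 2021738 = (-1746689 - 82103) + 2021738 = -1828792 + 2021738 = 192946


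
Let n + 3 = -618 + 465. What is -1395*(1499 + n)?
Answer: -1873485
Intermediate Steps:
n = -156 (n = -3 + (-618 + 465) = -3 - 153 = -156)
-1395*(1499 + n) = -1395*(1499 - 156) = -1395*1343 = -1873485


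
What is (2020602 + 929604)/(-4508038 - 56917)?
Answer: -2950206/4564955 ≈ -0.64627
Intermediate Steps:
(2020602 + 929604)/(-4508038 - 56917) = 2950206/(-4564955) = 2950206*(-1/4564955) = -2950206/4564955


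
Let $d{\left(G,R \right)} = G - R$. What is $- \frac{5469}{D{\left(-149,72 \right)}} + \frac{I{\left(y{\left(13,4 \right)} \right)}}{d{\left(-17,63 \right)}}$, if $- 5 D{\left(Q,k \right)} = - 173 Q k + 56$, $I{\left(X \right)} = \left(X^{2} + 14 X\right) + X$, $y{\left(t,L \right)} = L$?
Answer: $- \frac{347171}{371200} \approx -0.93527$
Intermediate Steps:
$I{\left(X \right)} = X^{2} + 15 X$
$D{\left(Q,k \right)} = - \frac{56}{5} + \frac{173 Q k}{5}$ ($D{\left(Q,k \right)} = - \frac{- 173 Q k + 56}{5} = - \frac{56 - 173 Q k}{5} = - \frac{56}{5} + \frac{173 Q k}{5}$)
$- \frac{5469}{D{\left(-149,72 \right)}} + \frac{I{\left(y{\left(13,4 \right)} \right)}}{d{\left(-17,63 \right)}} = - \frac{5469}{- \frac{56}{5} + \frac{173}{5} \left(-149\right) 72} + \frac{4 \left(15 + 4\right)}{-17 - 63} = - \frac{5469}{- \frac{56}{5} - \frac{1855944}{5}} + \frac{4 \cdot 19}{-17 - 63} = - \frac{5469}{-371200} + \frac{76}{-80} = \left(-5469\right) \left(- \frac{1}{371200}\right) + 76 \left(- \frac{1}{80}\right) = \frac{5469}{371200} - \frac{19}{20} = - \frac{347171}{371200}$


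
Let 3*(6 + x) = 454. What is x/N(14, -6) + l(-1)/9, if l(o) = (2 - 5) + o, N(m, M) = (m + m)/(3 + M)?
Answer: -1009/63 ≈ -16.016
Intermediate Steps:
N(m, M) = 2*m/(3 + M) (N(m, M) = (2*m)/(3 + M) = 2*m/(3 + M))
x = 436/3 (x = -6 + (⅓)*454 = -6 + 454/3 = 436/3 ≈ 145.33)
l(o) = -3 + o
x/N(14, -6) + l(-1)/9 = 436/(3*((2*14/(3 - 6)))) + (-3 - 1)/9 = 436/(3*((2*14/(-3)))) - 4*⅑ = 436/(3*((2*14*(-⅓)))) - 4/9 = 436/(3*(-28/3)) - 4/9 = (436/3)*(-3/28) - 4/9 = -109/7 - 4/9 = -1009/63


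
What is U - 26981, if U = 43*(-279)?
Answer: -38978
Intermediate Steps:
U = -11997
U - 26981 = -11997 - 26981 = -38978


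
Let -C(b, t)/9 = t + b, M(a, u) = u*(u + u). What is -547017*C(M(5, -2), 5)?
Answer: 64000989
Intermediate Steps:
M(a, u) = 2*u² (M(a, u) = u*(2*u) = 2*u²)
C(b, t) = -9*b - 9*t (C(b, t) = -9*(t + b) = -9*(b + t) = -9*b - 9*t)
-547017*C(M(5, -2), 5) = -547017*(-18*(-2)² - 9*5) = -547017*(-18*4 - 45) = -547017*(-9*8 - 45) = -547017*(-72 - 45) = -547017*(-117) = 64000989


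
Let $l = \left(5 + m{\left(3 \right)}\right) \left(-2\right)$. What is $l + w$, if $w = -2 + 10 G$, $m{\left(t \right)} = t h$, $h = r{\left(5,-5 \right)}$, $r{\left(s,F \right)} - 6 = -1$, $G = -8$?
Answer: $-122$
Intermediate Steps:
$r{\left(s,F \right)} = 5$ ($r{\left(s,F \right)} = 6 - 1 = 5$)
$h = 5$
$m{\left(t \right)} = 5 t$ ($m{\left(t \right)} = t 5 = 5 t$)
$l = -40$ ($l = \left(5 + 5 \cdot 3\right) \left(-2\right) = \left(5 + 15\right) \left(-2\right) = 20 \left(-2\right) = -40$)
$w = -82$ ($w = -2 + 10 \left(-8\right) = -2 - 80 = -82$)
$l + w = -40 - 82 = -122$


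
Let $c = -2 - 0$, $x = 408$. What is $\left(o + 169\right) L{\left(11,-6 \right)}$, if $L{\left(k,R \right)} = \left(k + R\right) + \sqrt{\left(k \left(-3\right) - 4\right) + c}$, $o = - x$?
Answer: $-1195 - 239 i \sqrt{39} \approx -1195.0 - 1492.6 i$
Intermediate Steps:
$o = -408$ ($o = \left(-1\right) 408 = -408$)
$c = -2$ ($c = -2 + 0 = -2$)
$L{\left(k,R \right)} = R + k + \sqrt{-6 - 3 k}$ ($L{\left(k,R \right)} = \left(k + R\right) + \sqrt{\left(k \left(-3\right) - 4\right) - 2} = \left(R + k\right) + \sqrt{\left(- 3 k - 4\right) - 2} = \left(R + k\right) + \sqrt{\left(-4 - 3 k\right) - 2} = \left(R + k\right) + \sqrt{-6 - 3 k} = R + k + \sqrt{-6 - 3 k}$)
$\left(o + 169\right) L{\left(11,-6 \right)} = \left(-408 + 169\right) \left(-6 + 11 + \sqrt{-6 - 33}\right) = - 239 \left(-6 + 11 + \sqrt{-6 - 33}\right) = - 239 \left(-6 + 11 + \sqrt{-39}\right) = - 239 \left(-6 + 11 + i \sqrt{39}\right) = - 239 \left(5 + i \sqrt{39}\right) = -1195 - 239 i \sqrt{39}$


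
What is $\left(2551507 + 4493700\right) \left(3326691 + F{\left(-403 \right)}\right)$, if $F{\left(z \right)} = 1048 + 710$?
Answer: $23449612193943$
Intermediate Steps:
$F{\left(z \right)} = 1758$
$\left(2551507 + 4493700\right) \left(3326691 + F{\left(-403 \right)}\right) = \left(2551507 + 4493700\right) \left(3326691 + 1758\right) = 7045207 \cdot 3328449 = 23449612193943$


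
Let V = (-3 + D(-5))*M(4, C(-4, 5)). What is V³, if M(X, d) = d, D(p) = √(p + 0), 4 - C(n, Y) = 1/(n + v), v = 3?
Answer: 2250 + 2750*I*√5 ≈ 2250.0 + 6149.2*I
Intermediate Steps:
C(n, Y) = 4 - 1/(3 + n) (C(n, Y) = 4 - 1/(n + 3) = 4 - 1/(3 + n))
D(p) = √p
V = -15 + 5*I*√5 (V = (-3 + √(-5))*((11 + 4*(-4))/(3 - 4)) = (-3 + I*√5)*((11 - 16)/(-1)) = (-3 + I*√5)*(-1*(-5)) = (-3 + I*√5)*5 = -15 + 5*I*√5 ≈ -15.0 + 11.18*I)
V³ = (-15 + 5*I*√5)³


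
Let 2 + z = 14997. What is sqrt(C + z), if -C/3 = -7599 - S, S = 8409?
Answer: sqrt(63019) ≈ 251.04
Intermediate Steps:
z = 14995 (z = -2 + 14997 = 14995)
C = 48024 (C = -3*(-7599 - 1*8409) = -3*(-7599 - 8409) = -3*(-16008) = 48024)
sqrt(C + z) = sqrt(48024 + 14995) = sqrt(63019)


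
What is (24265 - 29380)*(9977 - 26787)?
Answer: 85983150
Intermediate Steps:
(24265 - 29380)*(9977 - 26787) = -5115*(-16810) = 85983150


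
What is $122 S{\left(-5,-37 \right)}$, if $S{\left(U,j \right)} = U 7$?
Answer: $-4270$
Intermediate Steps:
$S{\left(U,j \right)} = 7 U$
$122 S{\left(-5,-37 \right)} = 122 \cdot 7 \left(-5\right) = 122 \left(-35\right) = -4270$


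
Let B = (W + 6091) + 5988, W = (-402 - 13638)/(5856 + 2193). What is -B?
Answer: -32403277/2683 ≈ -12077.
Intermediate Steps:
W = -4680/2683 (W = -14040/8049 = -14040*1/8049 = -4680/2683 ≈ -1.7443)
B = 32403277/2683 (B = (-4680/2683 + 6091) + 5988 = 16337473/2683 + 5988 = 32403277/2683 ≈ 12077.)
-B = -1*32403277/2683 = -32403277/2683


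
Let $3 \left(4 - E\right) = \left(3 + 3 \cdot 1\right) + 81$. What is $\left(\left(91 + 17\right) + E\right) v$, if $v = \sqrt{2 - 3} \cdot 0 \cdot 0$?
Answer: $0$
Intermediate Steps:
$E = -25$ ($E = 4 - \frac{\left(3 + 3 \cdot 1\right) + 81}{3} = 4 - \frac{\left(3 + 3\right) + 81}{3} = 4 - \frac{6 + 81}{3} = 4 - 29 = -25$)
$v = 0$ ($v = \sqrt{-1} \cdot 0 \cdot 0 = i 0 \cdot 0 = 0 \cdot 0 = 0$)
$\left(\left(91 + 17\right) + E\right) v = \left(\left(91 + 17\right) - 25\right) 0 = \left(108 - 25\right) 0 = 83 \cdot 0 = 0$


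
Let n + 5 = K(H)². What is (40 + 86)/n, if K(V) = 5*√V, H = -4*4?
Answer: -14/45 ≈ -0.31111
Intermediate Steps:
H = -16
n = -405 (n = -5 + (5*√(-16))² = -5 + (5*(4*I))² = -5 + (20*I)² = -5 - 400 = -405)
(40 + 86)/n = (40 + 86)/(-405) = 126*(-1/405) = -14/45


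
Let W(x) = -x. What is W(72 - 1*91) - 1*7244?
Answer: -7225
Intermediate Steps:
W(72 - 1*91) - 1*7244 = -(72 - 1*91) - 1*7244 = -(72 - 91) - 7244 = -1*(-19) - 7244 = 19 - 7244 = -7225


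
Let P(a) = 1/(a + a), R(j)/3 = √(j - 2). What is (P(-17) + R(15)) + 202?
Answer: 6867/34 + 3*√13 ≈ 212.79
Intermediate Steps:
R(j) = 3*√(-2 + j) (R(j) = 3*√(j - 2) = 3*√(-2 + j))
P(a) = 1/(2*a)
(P(-17) + R(15)) + 202 = ((½)/(-17) + 3*√(-2 + 15)) + 202 = ((½)*(-1/17) + 3*√13) + 202 = (-1/34 + 3*√13) + 202 = 6867/34 + 3*√13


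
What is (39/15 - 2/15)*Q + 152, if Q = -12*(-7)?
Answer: 1796/5 ≈ 359.20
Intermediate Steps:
Q = 84
(39/15 - 2/15)*Q + 152 = (39/15 - 2/15)*84 + 152 = (39*(1/15) - 2*1/15)*84 + 152 = (13/5 - 2/15)*84 + 152 = (37/15)*84 + 152 = 1036/5 + 152 = 1796/5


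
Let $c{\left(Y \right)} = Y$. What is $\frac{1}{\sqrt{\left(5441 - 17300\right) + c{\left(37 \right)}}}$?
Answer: $- \frac{i \sqrt{11822}}{11822} \approx - 0.0091972 i$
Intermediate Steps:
$\frac{1}{\sqrt{\left(5441 - 17300\right) + c{\left(37 \right)}}} = \frac{1}{\sqrt{\left(5441 - 17300\right) + 37}} = \frac{1}{\sqrt{-11859 + 37}} = \frac{1}{\sqrt{-11822}} = \frac{1}{i \sqrt{11822}} = - \frac{i \sqrt{11822}}{11822}$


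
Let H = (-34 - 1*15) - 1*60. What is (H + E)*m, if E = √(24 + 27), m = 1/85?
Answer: -109/85 + √51/85 ≈ -1.1983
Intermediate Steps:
m = 1/85 ≈ 0.011765
H = -109 (H = (-34 - 15) - 60 = -49 - 60 = -109)
E = √51 ≈ 7.1414
(H + E)*m = (-109 + √51)*(1/85) = -109/85 + √51/85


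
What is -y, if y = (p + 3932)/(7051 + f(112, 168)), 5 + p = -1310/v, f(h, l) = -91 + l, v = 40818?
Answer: -10018186/18184419 ≈ -0.55092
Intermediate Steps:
p = -102700/20409 (p = -5 - 1310/40818 = -5 - 1310*1/40818 = -5 - 655/20409 = -102700/20409 ≈ -5.0321)
y = 10018186/18184419 (y = (-102700/20409 + 3932)/(7051 + (-91 + 168)) = 80145488/(20409*(7051 + 77)) = (80145488/20409)/7128 = (80145488/20409)*(1/7128) = 10018186/18184419 ≈ 0.55092)
-y = -1*10018186/18184419 = -10018186/18184419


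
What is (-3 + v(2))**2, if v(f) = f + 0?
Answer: 1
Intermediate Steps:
v(f) = f
(-3 + v(2))**2 = (-3 + 2)**2 = (-1)**2 = 1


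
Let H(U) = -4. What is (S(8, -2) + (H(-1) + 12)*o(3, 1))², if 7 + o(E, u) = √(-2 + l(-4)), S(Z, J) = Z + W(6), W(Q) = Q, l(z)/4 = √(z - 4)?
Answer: 4*(-21 + 4*√2*√(-1 + 4*I*√2))² ≈ 172.25 - 1021.1*I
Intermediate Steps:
l(z) = 4*√(-4 + z) (l(z) = 4*√(z - 4) = 4*√(-4 + z))
S(Z, J) = 6 + Z (S(Z, J) = Z + 6 = 6 + Z)
o(E, u) = -7 + √(-2 + 8*I*√2) (o(E, u) = -7 + √(-2 + 4*√(-4 - 4)) = -7 + √(-2 + 4*√(-8)) = -7 + √(-2 + 4*(2*I*√2)) = -7 + √(-2 + 8*I*√2))
(S(8, -2) + (H(-1) + 12)*o(3, 1))² = ((6 + 8) + (-4 + 12)*(-7 + √(-2 + 8*I*√2)))² = (14 + 8*(-7 + √(-2 + 8*I*√2)))² = (14 + (-56 + 8*√(-2 + 8*I*√2)))² = (-42 + 8*√(-2 + 8*I*√2))²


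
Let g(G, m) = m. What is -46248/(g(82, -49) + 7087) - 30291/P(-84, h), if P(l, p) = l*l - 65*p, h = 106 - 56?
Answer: -64867991/4464438 ≈ -14.530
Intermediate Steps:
h = 50
P(l, p) = l**2 - 65*p
-46248/(g(82, -49) + 7087) - 30291/P(-84, h) = -46248/(-49 + 7087) - 30291/((-84)**2 - 65*50) = -46248/7038 - 30291/(7056 - 3250) = -46248*1/7038 - 30291/3806 = -7708/1173 - 30291*1/3806 = -7708/1173 - 30291/3806 = -64867991/4464438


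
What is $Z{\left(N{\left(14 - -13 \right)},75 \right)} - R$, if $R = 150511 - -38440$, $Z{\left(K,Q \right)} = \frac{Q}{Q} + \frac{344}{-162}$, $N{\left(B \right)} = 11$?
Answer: $- \frac{15305122}{81} \approx -1.8895 \cdot 10^{5}$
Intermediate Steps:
$Z{\left(K,Q \right)} = - \frac{91}{81}$ ($Z{\left(K,Q \right)} = 1 + 344 \left(- \frac{1}{162}\right) = 1 - \frac{172}{81} = - \frac{91}{81}$)
$R = 188951$ ($R = 150511 + 38440 = 188951$)
$Z{\left(N{\left(14 - -13 \right)},75 \right)} - R = - \frac{91}{81} - 188951 = - \frac{15305122}{81}$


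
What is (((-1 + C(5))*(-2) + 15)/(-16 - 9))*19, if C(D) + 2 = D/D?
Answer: -361/25 ≈ -14.440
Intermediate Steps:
C(D) = -1 (C(D) = -2 + D/D = -2 + 1 = -1)
(((-1 + C(5))*(-2) + 15)/(-16 - 9))*19 = (((-1 - 1)*(-2) + 15)/(-16 - 9))*19 = ((-2*(-2) + 15)/(-25))*19 = ((4 + 15)*(-1/25))*19 = (19*(-1/25))*19 = -19/25*19 = -361/25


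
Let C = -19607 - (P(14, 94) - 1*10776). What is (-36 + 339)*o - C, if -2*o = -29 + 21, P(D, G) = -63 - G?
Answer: 9886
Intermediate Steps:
o = 4 (o = -(-29 + 21)/2 = -½*(-8) = 4)
C = -8674 (C = -19607 - ((-63 - 1*94) - 1*10776) = -19607 - ((-63 - 94) - 10776) = -19607 - (-157 - 10776) = -19607 - 1*(-10933) = -19607 + 10933 = -8674)
(-36 + 339)*o - C = (-36 + 339)*4 - 1*(-8674) = 303*4 + 8674 = 1212 + 8674 = 9886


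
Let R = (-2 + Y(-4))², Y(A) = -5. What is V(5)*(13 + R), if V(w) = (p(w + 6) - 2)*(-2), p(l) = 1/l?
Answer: 2604/11 ≈ 236.73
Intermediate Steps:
V(w) = 4 - 2/(6 + w) (V(w) = (1/(w + 6) - 2)*(-2) = (1/(6 + w) - 2)*(-2) = (-2 + 1/(6 + w))*(-2) = 4 - 2/(6 + w))
R = 49 (R = (-2 - 5)² = (-7)² = 49)
V(5)*(13 + R) = (2*(11 + 2*5)/(6 + 5))*(13 + 49) = (2*(11 + 10)/11)*62 = (2*(1/11)*21)*62 = (42/11)*62 = 2604/11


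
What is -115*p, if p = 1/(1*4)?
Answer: -115/4 ≈ -28.750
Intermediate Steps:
p = ¼ (p = 1/4 = ¼ ≈ 0.25000)
-115*p = -115*¼ = -115/4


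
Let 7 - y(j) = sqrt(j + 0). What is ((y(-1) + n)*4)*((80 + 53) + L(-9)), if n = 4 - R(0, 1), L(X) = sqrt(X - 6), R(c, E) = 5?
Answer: 4*(6 - I)*(133 + I*sqrt(15)) ≈ 3207.5 - 439.05*I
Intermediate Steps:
L(X) = sqrt(-6 + X)
n = -1 (n = 4 - 1*5 = 4 - 5 = -1)
y(j) = 7 - sqrt(j) (y(j) = 7 - sqrt(j + 0) = 7 - sqrt(j))
((y(-1) + n)*4)*((80 + 53) + L(-9)) = (((7 - sqrt(-1)) - 1)*4)*((80 + 53) + sqrt(-6 - 9)) = (((7 - I) - 1)*4)*(133 + sqrt(-15)) = ((6 - I)*4)*(133 + I*sqrt(15)) = (24 - 4*I)*(133 + I*sqrt(15))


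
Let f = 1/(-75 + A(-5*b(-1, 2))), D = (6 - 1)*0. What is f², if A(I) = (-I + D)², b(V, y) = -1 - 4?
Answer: 1/302500 ≈ 3.3058e-6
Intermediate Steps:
b(V, y) = -5
D = 0 (D = 5*0 = 0)
A(I) = I² (A(I) = (-I + 0)² = (-I)² = I²)
f = 1/550 (f = 1/(-75 + (-5*(-5))²) = 1/(-75 + 25²) = 1/(-75 + 625) = 1/550 ≈ 0.0018182)
f² = (1/550)² = 1/302500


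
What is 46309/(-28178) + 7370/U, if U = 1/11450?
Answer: 2377842750691/28178 ≈ 8.4387e+7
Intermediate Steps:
U = 1/11450 ≈ 8.7336e-5
46309/(-28178) + 7370/U = 46309/(-28178) + 7370/(1/11450) = 46309*(-1/28178) + 7370*11450 = -46309/28178 + 84386500 = 2377842750691/28178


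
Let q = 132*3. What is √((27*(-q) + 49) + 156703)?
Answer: 2*√36515 ≈ 382.18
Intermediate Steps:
q = 396
√((27*(-q) + 49) + 156703) = √((27*(-1*396) + 49) + 156703) = √((27*(-396) + 49) + 156703) = √((-10692 + 49) + 156703) = √(-10643 + 156703) = √146060 = 2*√36515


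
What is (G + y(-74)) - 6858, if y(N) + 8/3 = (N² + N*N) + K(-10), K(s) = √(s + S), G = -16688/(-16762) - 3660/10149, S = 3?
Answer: 20473987394/5003457 + I*√7 ≈ 4092.0 + 2.6458*I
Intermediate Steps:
G = 1058996/1667819 (G = -16688*(-1/16762) - 3660*1/10149 = 8344/8381 - 1220/3383 = 1058996/1667819 ≈ 0.63496)
K(s) = √(3 + s) (K(s) = √(s + 3) = √(3 + s))
y(N) = -8/3 + 2*N² + I*√7 (y(N) = -8/3 + ((N² + N*N) + √(3 - 10)) = -8/3 + ((N² + N²) + √(-7)) = -8/3 + (2*N² + I*√7) = -8/3 + 2*N² + I*√7)
(G + y(-74)) - 6858 = (1058996/1667819 + (-8/3 + 2*(-74)² + I*√7)) - 6858 = (1058996/1667819 + (-8/3 + 2*5476 + I*√7)) - 6858 = (1058996/1667819 + (-8/3 + 10952 + I*√7)) - 6858 = (1058996/1667819 + (32848/3 + I*√7)) - 6858 = (54787695500/5003457 + I*√7) - 6858 = 20473987394/5003457 + I*√7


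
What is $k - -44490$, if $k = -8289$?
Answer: $36201$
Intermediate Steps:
$k - -44490 = -8289 - -44490 = -8289 + 44490 = 36201$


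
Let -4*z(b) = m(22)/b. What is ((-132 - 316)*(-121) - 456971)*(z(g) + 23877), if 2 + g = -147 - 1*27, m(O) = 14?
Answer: -3385106616493/352 ≈ -9.6168e+9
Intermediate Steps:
g = -176 (g = -2 + (-147 - 1*27) = -2 + (-147 - 27) = -2 - 174 = -176)
z(b) = -7/(2*b)
((-132 - 316)*(-121) - 456971)*(z(g) + 23877) = ((-132 - 316)*(-121) - 456971)*(-7/2/(-176) + 23877) = (-448*(-121) - 456971)*(-7/2*(-1/176) + 23877) = (54208 - 456971)*(7/352 + 23877) = -402763*8404711/352 = -3385106616493/352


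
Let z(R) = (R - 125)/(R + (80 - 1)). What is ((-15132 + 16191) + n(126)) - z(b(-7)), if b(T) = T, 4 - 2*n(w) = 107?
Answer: 3028/3 ≈ 1009.3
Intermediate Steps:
n(w) = -103/2 (n(w) = 2 - ½*107 = 2 - 107/2 = -103/2)
z(R) = (-125 + R)/(79 + R) (z(R) = (-125 + R)/(R + 79) = (-125 + R)/(79 + R))
((-15132 + 16191) + n(126)) - z(b(-7)) = ((-15132 + 16191) - 103/2) - (-125 - 7)/(79 - 7) = (1059 - 103/2) - (-132)/72 = 2015/2 - (-132)/72 = 2015/2 - 1*(-11/6) = 2015/2 + 11/6 = 3028/3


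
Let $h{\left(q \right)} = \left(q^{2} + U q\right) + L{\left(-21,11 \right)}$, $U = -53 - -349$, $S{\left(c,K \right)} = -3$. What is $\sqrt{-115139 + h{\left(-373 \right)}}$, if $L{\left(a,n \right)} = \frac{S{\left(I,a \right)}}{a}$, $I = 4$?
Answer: $\frac{5 i \sqrt{169379}}{7} \approx 293.97 i$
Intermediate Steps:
$U = 296$ ($U = -53 + 349 = 296$)
$L{\left(a,n \right)} = - \frac{3}{a}$
$h{\left(q \right)} = \frac{1}{7} + q^{2} + 296 q$ ($h{\left(q \right)} = \left(q^{2} + 296 q\right) - \frac{3}{-21} = \left(q^{2} + 296 q\right) - - \frac{1}{7} = \left(q^{2} + 296 q\right) + \frac{1}{7} = \frac{1}{7} + q^{2} + 296 q$)
$\sqrt{-115139 + h{\left(-373 \right)}} = \sqrt{-115139 + \left(\frac{1}{7} + \left(-373\right)^{2} + 296 \left(-373\right)\right)} = \sqrt{-115139 + \left(\frac{1}{7} + 139129 - 110408\right)} = \sqrt{-115139 + \frac{201048}{7}} = \sqrt{- \frac{604925}{7}} = \frac{5 i \sqrt{169379}}{7}$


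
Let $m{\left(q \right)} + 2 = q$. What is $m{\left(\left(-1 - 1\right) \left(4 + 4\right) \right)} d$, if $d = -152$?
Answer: $2736$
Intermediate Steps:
$m{\left(q \right)} = -2 + q$
$m{\left(\left(-1 - 1\right) \left(4 + 4\right) \right)} d = \left(-2 + \left(-1 - 1\right) \left(4 + 4\right)\right) \left(-152\right) = \left(-2 - 16\right) \left(-152\right) = \left(-18\right) \left(-152\right) = 2736$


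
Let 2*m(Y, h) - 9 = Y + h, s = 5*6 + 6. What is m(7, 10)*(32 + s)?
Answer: 884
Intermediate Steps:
s = 36 (s = 30 + 6 = 36)
m(Y, h) = 9/2 + Y/2 + h/2 (m(Y, h) = 9/2 + (Y + h)/2 = 9/2 + (Y/2 + h/2) = 9/2 + Y/2 + h/2)
m(7, 10)*(32 + s) = (9/2 + (1/2)*7 + (1/2)*10)*(32 + 36) = (9/2 + 7/2 + 5)*68 = 13*68 = 884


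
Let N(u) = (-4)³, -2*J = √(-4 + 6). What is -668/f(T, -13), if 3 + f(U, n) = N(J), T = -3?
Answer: 668/67 ≈ 9.9702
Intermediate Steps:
J = -√2/2 (J = -√(-4 + 6)/2 = -√2/2 ≈ -0.70711)
N(u) = -64
f(U, n) = -67 (f(U, n) = -3 - 64 = -67)
-668/f(T, -13) = -668/(-67) = -668*(-1/67) = 668/67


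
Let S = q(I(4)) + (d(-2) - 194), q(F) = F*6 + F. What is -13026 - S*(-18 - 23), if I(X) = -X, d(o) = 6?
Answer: -21882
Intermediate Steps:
q(F) = 7*F (q(F) = 6*F + F = 7*F)
S = -216 (S = 7*(-1*4) + (6 - 194) = 7*(-4) - 188 = -28 - 188 = -216)
-13026 - S*(-18 - 23) = -13026 - (-216)*(-18 - 23) = -13026 - (-216)*(-41) = -13026 - 1*8856 = -13026 - 8856 = -21882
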